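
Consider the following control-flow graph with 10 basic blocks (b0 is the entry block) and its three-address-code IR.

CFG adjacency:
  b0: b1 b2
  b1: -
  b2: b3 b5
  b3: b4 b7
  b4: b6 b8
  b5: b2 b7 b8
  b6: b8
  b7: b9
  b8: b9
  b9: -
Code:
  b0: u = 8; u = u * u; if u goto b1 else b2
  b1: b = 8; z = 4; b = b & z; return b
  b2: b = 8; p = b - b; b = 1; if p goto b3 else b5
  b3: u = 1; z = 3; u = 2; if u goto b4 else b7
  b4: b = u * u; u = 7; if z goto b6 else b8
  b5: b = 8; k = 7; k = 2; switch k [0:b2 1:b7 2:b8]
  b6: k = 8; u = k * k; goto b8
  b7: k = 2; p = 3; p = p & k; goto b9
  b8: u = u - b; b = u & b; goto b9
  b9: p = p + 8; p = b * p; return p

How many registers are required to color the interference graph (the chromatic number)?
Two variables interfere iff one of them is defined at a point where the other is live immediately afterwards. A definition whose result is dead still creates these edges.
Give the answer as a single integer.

Block summaries:
  b0 def {u} use ∅
  b1 def {b,z} use ∅
  b2 def {b,p} use ∅
  b3 def {u,z} use ∅
  b4 def {b,u} use {u,z}
  b5 def {b,k} use ∅
  b6 def {k,u} use ∅
  b7 def {k,p} use ∅
  b8 def {b,u} use {b,u}
  b9 def {p} use {b,p}

Liveness:
  b0: in=∅ out={u}
  b1: in=∅ out=∅
  b2: in={u} out={b,p,u}
  b3: in={b,p} out={b,p,u,z}
  b4: in={p,u,z} out={b,p,u}
  b5: in={p,u} out={b,p,u}
  b6: in={b,p} out={b,p,u}
  b7: in={b} out={b,p}
  b8: in={b,p,u} out={b,p}
  b9: in={b,p} out=∅

Interfere edges:
  b: {k,p,u,z}
  k: {b,p,u}
  p: {b,k,u,z}
  u: {b,k,p,z}
  z: {b,p,u}

Colouring:
  {b,k,p,u} pairwise interfere (4-clique) ⇒ χ ≥ 4
  assign b→r0 k→r3 p→r1 u→r2 z→r3 — no edge inside a register ⇒ χ ≤ 4
  χ = 4

Answer: 4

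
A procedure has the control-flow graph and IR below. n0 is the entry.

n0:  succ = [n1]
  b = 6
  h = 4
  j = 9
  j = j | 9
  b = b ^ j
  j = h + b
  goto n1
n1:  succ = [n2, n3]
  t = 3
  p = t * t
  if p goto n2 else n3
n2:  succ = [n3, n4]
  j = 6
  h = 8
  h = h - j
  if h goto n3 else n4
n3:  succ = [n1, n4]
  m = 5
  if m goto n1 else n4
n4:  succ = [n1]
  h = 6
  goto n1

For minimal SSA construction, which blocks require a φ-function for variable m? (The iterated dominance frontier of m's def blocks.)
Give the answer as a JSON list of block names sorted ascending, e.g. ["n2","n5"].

Answer: ["n1", "n4"]

Working:
idom tree: n1←n0 n2←n1 n3←n1 n4←n1
Dom at joins:
  n1: preds {n0,n3,n4}: {n0} ∩ {n0,n1,n3} ∩ {n0,n1,n4} = {n0}; idom=n0
  n3: preds {n1,n2}: {n0,n1} ∩ {n0,n1,n2} = {n0,n1}; idom=n1
  n4: preds {n2,n3}: {n0,n1,n2} ∩ {n0,n1,n3} = {n0,n1}; idom=n1

DF derivation:
  n1←n0: walk · to n0
  n1←n3: walk n3→n1 to n0
  n1←n4: walk n4→n1 to n0
  n3←n1: walk · to n1
  n3←n2: walk n2 to n1
  n4←n2: walk n2 to n1
  n4←n3: walk n3 to n1
  DF(n0)=∅
  DF(n1)={n1}
  DF(n2)={n3,n4}
  DF(n3)={n1,n4}
  DF(n4)={n1}

φ for m: defs {n3}
  DF⁺ = {n1,n4}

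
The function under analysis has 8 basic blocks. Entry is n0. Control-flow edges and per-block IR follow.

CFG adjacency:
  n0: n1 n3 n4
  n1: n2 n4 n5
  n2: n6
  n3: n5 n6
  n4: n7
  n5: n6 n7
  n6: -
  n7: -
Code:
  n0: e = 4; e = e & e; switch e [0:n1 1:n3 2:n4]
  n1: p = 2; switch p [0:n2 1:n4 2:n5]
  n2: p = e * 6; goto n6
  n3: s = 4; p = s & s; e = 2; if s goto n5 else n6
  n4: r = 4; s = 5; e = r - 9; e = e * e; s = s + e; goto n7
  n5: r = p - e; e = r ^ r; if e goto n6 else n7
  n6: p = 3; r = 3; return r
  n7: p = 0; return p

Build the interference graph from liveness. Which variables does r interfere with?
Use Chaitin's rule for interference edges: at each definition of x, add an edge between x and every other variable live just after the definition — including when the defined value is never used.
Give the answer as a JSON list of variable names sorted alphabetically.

Per-block:
  n0: def={e} ue=∅
  n1: def={p} ue=∅
  n2: def={p} ue={e}
  n3: def={e,p,s} ue=∅
  n4: def={e,r,s} ue=∅
  n5: def={e,r} ue={e,p}
  n6: def={p,r} ue=∅
  n7: def={p} ue=∅

Backward fixpoint:
  n0 li=∅ lo={e}
  n1 li={e} lo={e,p}
  n2 li={e} lo=∅
  n3 li=∅ lo={e,p}
  n4 li=∅ lo=∅
  n5 li={e,p} lo=∅
  n6 li=∅ lo=∅
  n7 li=∅ lo=∅

Interfere edges:
  e: {p,s}
  p: {e,s}
  r: {s}
  s: {e,p,r}

N(r) = ["s"]

Answer: ["s"]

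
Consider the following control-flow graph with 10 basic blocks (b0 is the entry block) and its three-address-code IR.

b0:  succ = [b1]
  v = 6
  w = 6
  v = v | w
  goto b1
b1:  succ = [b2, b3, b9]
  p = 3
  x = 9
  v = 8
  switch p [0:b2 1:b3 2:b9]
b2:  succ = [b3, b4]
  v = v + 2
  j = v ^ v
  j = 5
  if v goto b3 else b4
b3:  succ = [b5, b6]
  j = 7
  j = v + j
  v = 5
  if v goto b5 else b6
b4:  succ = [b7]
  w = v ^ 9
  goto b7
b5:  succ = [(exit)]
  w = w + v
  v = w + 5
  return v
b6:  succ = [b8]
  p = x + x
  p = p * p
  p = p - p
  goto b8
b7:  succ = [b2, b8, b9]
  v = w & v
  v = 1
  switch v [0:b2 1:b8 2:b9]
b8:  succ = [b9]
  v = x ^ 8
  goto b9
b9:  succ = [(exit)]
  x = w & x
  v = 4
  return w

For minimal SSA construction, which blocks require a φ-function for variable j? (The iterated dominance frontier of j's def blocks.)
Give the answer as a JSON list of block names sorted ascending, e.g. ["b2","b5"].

Answer: ["b2", "b3", "b8", "b9"]

Working:
idom tree: b1←b0 b2←b1 b3←b1 b4←b2 b5←b3 b6←b3 b7←b4 b8←b1 b9←b1
Dom∩ at merges:
  b2: preds {b1,b7}: {b0,b1} ∩ {b0,b1,b2,b4,b7} = {b0,b1}; idom=b1
  b3: preds {b1,b2}: {b0,b1} ∩ {b0,b1,b2} = {b0,b1}; idom=b1
  b8: preds {b6,b7}: {b0,b1,b3,b6} ∩ {b0,b1,b2,b4,b7} = {b0,b1}; idom=b1
  b9: preds {b1,b7,b8}: {b0,b1} ∩ {b0,b1,b2,b4,b7} ∩ {b0,b1,b8} = {b0,b1}; idom=b1

DF walk-up:
  join b2 pred b1: · stop@b1
  join b2 pred b7: b7→b4→b2 stop@b1
  join b3 pred b1: · stop@b1
  join b3 pred b2: b2 stop@b1
  join b8 pred b6: b6→b3 stop@b1
  join b8 pred b7: b7→b4→b2 stop@b1
  join b9 pred b1: · stop@b1
  join b9 pred b7: b7→b4→b2 stop@b1
  join b9 pred b8: b8 stop@b1
  DF(b0)=∅
  DF(b1)=∅
  DF(b2)={b2,b3,b8,b9}
  DF(b3)={b8}
  DF(b4)={b2,b8,b9}
  DF(b5)=∅
  DF(b6)={b8}
  DF(b7)={b2,b8,b9}
  DF(b8)={b9}
  DF(b9)=∅

φ for j: defs {b2,b3}
  DF⁺ = {b2,b3,b8,b9}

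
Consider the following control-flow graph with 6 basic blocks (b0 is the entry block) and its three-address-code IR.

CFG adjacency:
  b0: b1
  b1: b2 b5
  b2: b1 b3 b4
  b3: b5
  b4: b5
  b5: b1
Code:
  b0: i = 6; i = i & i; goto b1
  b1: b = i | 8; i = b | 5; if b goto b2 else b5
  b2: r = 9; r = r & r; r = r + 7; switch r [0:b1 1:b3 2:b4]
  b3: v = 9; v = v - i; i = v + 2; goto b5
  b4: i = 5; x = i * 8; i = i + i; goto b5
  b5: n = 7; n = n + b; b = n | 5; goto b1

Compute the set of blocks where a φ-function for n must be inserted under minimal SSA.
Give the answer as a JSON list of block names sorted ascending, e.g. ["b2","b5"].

Answer: ["b1"]

Working:
idom tree: b1←b0 b2←b1 b3←b2 b4←b2 b5←b1
Join-block Dom:
  b1: preds {b0,b2,b5}: {b0} ∩ {b0,b1,b2} ∩ {b0,b1,b5} = {b0}; idom=b0
  b5: preds {b1,b3,b4}: {b0,b1} ∩ {b0,b1,b2,b3} ∩ {b0,b1,b2,b4} = {b0,b1}; idom=b1

DF derivation:
  b1←b0: walk · to b0
  b1←b2: walk b2→b1 to b0
  b1←b5: walk b5→b1 to b0
  b5←b1: walk · to b1
  b5←b3: walk b3→b2 to b1
  b5←b4: walk b4→b2 to b1
  b0: DF=∅
  b1: DF={b1}
  b2: DF={b1,b5}
  b3: DF={b5}
  b4: DF={b5}
  b5: DF={b1}

φ for n: defs {b5}
  DF⁺ = {b1}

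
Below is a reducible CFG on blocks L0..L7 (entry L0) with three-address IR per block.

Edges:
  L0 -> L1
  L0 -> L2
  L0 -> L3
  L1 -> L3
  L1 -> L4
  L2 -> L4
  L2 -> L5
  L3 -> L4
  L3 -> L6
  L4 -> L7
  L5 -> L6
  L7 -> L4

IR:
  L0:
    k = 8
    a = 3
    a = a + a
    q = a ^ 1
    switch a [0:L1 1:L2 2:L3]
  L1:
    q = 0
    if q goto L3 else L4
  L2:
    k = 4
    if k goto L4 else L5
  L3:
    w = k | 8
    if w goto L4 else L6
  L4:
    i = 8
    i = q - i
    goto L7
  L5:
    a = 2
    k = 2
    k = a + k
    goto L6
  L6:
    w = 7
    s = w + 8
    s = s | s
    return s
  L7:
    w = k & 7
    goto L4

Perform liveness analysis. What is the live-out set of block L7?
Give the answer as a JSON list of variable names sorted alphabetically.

Block summaries:
  L0 def {a,k,q} use ∅
  L1 def {q} use ∅
  L2 def {k} use ∅
  L3 def {w} use {k}
  L4 def {i} use {q}
  L5 def {a,k} use ∅
  L6 def {s,w} use ∅
  L7 def {w} use {k}

Live sets:
  L0: in=∅ out={k,q}
  L1: in={k} out={k,q}
  L2: in={q} out={k,q}
  L3: in={k,q} out={k,q}
  L4: in={k,q} out={k,q}
  L5: in=∅ out=∅
  L6: in=∅ out=∅
  L7: in={k,q} out={k,q}

live-out(L7) = ["k", "q"]

Answer: ["k", "q"]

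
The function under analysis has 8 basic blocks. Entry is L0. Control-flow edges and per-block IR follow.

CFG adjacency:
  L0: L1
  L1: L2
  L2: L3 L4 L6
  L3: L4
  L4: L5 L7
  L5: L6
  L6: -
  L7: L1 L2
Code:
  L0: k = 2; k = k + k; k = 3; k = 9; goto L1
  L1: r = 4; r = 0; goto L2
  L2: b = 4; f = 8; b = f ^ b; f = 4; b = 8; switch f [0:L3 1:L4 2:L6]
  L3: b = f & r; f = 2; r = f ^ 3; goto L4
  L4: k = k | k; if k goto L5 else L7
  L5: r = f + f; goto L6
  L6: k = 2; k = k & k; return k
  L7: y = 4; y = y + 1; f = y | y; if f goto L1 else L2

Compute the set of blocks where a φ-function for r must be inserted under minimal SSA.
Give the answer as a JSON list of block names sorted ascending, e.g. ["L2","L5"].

idom tree: L1←L0 L2←L1 L3←L2 L4←L2 L5←L4 L6←L2 L7←L4
Dom∩ at merges:
  L1: preds {L0,L7}: {L0} ∩ {L0,L1,L2,L4,L7} = {L0}; idom=L0
  L2: preds {L1,L7}: {L0,L1} ∩ {L0,L1,L2,L4,L7} = {L0,L1}; idom=L1
  L4: preds {L2,L3}: {L0,L1,L2} ∩ {L0,L1,L2,L3} = {L0,L1,L2}; idom=L2
  L6: preds {L2,L5}: {L0,L1,L2} ∩ {L0,L1,L2,L4,L5} = {L0,L1,L2}; idom=L2

DF walk-up:
  join L1 pred L0: · stop@L0
  join L1 pred L7: L7→L4→L2→L1 stop@L0
  join L2 pred L1: · stop@L1
  join L2 pred L7: L7→L4→L2 stop@L1
  join L4 pred L2: · stop@L2
  join L4 pred L3: L3 stop@L2
  join L6 pred L2: · stop@L2
  join L6 pred L5: L5→L4 stop@L2
  DF(L0)=∅
  DF(L1)={L1}
  DF(L2)={L1,L2}
  DF(L3)={L4}
  DF(L4)={L1,L2,L6}
  DF(L5)={L6}
  DF(L6)=∅
  DF(L7)={L1,L2}

φ for r: defs {L1,L3,L5}
  DF⁺ = {L1,L2,L4,L6}

Answer: ["L1", "L2", "L4", "L6"]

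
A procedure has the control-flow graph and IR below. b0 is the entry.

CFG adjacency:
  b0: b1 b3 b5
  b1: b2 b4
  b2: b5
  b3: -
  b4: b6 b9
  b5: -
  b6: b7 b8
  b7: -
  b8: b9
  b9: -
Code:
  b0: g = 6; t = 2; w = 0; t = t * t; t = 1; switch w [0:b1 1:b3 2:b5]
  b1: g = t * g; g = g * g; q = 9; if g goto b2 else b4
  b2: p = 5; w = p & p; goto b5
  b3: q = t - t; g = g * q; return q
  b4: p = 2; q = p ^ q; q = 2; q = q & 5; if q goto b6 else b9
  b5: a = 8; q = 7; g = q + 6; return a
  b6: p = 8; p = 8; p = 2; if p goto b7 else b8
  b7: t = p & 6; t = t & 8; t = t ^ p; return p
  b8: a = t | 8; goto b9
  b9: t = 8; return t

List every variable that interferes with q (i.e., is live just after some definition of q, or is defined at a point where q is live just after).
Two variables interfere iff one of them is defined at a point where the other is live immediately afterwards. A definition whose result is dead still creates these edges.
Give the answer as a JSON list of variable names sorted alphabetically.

Per-block:
  b0 def {g,t,w} use ∅
  b1 def {g,q} use {g,t}
  b2 def {p,w} use ∅
  b3 def {g,q} use {g,t}
  b4 def {p,q} use {q}
  b5 def {a,g,q} use ∅
  b6 def {p} use ∅
  b7 def {t} use {p}
  b8 def {a} use {t}
  b9 def {t} use ∅

Liveness:
  live b0: ∅→{g,t}
  live b1: {g,t}→{q,t}
  live b2: ∅→∅
  live b3: {g,t}→∅
  live b4: {q,t}→{t}
  live b5: ∅→∅
  live b6: {t}→{p,t}
  live b7: {p}→∅
  live b8: {t}→∅
  live b9: ∅→∅

Conflict graph:
  a↔{g,q}
  g↔{a,q,t,w}
  p↔{q,t}
  q↔{a,g,p,t}
  t↔{g,p,q,w}
  w↔{g,t}

N(q) = ["a", "g", "p", "t"]

Answer: ["a", "g", "p", "t"]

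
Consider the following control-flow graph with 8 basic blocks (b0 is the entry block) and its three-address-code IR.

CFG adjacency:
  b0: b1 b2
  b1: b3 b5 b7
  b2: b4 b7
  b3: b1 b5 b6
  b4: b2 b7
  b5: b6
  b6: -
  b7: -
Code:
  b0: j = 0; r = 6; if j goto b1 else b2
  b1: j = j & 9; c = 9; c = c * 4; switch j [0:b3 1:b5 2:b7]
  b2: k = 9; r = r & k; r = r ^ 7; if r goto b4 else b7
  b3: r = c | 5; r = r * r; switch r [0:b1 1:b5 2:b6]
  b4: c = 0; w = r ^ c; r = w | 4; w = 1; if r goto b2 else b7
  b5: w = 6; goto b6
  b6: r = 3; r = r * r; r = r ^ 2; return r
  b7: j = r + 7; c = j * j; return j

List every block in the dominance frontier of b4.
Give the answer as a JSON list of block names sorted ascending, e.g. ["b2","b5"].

idom tree: b1←b0 b2←b0 b3←b1 b4←b2 b5←b1 b6←b1 b7←b0
Dom at joins:
  b1: preds {b0,b3}: {b0} ∩ {b0,b1,b3} = {b0}; idom=b0
  b2: preds {b0,b4}: {b0} ∩ {b0,b2,b4} = {b0}; idom=b0
  b5: preds {b1,b3}: {b0,b1} ∩ {b0,b1,b3} = {b0,b1}; idom=b1
  b6: preds {b3,b5}: {b0,b1,b3} ∩ {b0,b1,b5} = {b0,b1}; idom=b1
  b7: preds {b1,b2,b4}: {b0,b1} ∩ {b0,b2} ∩ {b0,b2,b4} = {b0}; idom=b0

DF derivation:
  b1←b0: walk · to b0
  b1←b3: walk b3→b1 to b0
  b2←b0: walk · to b0
  b2←b4: walk b4→b2 to b0
  b5←b1: walk · to b1
  b5←b3: walk b3 to b1
  b6←b3: walk b3 to b1
  b6←b5: walk b5 to b1
  b7←b1: walk b1 to b0
  b7←b2: walk b2 to b0
  b7←b4: walk b4→b2 to b0
  b0: DF=∅
  b1: DF={b1,b7}
  b2: DF={b2,b7}
  b3: DF={b1,b5,b6}
  b4: DF={b2,b7}
  b5: DF={b6}
  b6: DF=∅
  b7: DF=∅

DF(b4) = ["b2", "b7"]

Answer: ["b2", "b7"]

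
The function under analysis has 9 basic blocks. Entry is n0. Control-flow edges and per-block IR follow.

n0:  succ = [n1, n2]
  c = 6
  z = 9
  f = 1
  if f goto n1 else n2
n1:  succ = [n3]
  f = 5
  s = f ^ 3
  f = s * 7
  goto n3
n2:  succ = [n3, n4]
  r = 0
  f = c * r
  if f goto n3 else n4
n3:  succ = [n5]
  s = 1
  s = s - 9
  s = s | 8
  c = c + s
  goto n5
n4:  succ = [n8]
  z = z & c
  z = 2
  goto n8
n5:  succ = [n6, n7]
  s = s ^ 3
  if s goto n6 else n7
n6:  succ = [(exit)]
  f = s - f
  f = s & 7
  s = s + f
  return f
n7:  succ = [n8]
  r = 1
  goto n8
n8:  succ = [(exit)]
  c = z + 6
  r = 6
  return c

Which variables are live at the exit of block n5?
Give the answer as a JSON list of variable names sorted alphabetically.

Answer: ["f", "s", "z"]

Derivation:
Per-block:
  n0 def {c,f,z} use ∅
  n1 def {f,s} use ∅
  n2 def {f,r} use {c}
  n3 def {c,s} use {c}
  n4 def {z} use {c,z}
  n5 def {s} use {s}
  n6 def {f,s} use {f,s}
  n7 def {r} use ∅
  n8 def {c,r} use {z}

Liveness:
  n0 li=∅ lo={c,z}
  n1 li={c,z} lo={c,f,z}
  n2 li={c,z} lo={c,f,z}
  n3 li={c,f,z} lo={f,s,z}
  n4 li={c,z} lo={z}
  n5 li={f,s,z} lo={f,s,z}
  n6 li={f,s} lo=∅
  n7 li={z} lo={z}
  n8 li={z} lo=∅

live-out(n5) = ["f", "s", "z"]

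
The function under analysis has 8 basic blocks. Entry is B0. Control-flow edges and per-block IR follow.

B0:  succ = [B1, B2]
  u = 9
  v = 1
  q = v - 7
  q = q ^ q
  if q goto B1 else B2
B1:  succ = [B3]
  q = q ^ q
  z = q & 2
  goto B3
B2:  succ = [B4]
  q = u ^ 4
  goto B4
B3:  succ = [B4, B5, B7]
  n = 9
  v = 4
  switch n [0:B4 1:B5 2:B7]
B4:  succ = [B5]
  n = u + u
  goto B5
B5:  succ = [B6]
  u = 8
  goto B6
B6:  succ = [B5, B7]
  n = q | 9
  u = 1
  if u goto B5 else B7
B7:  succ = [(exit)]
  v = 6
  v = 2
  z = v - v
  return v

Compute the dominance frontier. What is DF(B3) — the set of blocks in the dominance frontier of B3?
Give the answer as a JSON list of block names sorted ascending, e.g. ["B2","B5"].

Answer: ["B4", "B5", "B7"]

Working:
idom tree: B1←B0 B2←B0 B3←B1 B4←B0 B5←B0 B6←B5 B7←B0
Join-block Dom:
  B4: preds {B2,B3}: {B0,B2} ∩ {B0,B1,B3} = {B0}; idom=B0
  B5: preds {B3,B4,B6}: {B0,B1,B3} ∩ {B0,B4} ∩ {B0,B5,B6} = {B0}; idom=B0
  B7: preds {B3,B6}: {B0,B1,B3} ∩ {B0,B5,B6} = {B0}; idom=B0

DF derivation:
  B4←B2: walk B2 to B0
  B4←B3: walk B3→B1 to B0
  B5←B3: walk B3→B1 to B0
  B5←B4: walk B4 to B0
  B5←B6: walk B6→B5 to B0
  B7←B3: walk B3→B1 to B0
  B7←B6: walk B6→B5 to B0
  B0 → ∅
  B1 → {B4,B5,B7}
  B2 → {B4}
  B3 → {B4,B5,B7}
  B4 → {B5}
  B5 → {B5,B7}
  B6 → {B5,B7}
  B7 → ∅

DF(B3) = ["B4", "B5", "B7"]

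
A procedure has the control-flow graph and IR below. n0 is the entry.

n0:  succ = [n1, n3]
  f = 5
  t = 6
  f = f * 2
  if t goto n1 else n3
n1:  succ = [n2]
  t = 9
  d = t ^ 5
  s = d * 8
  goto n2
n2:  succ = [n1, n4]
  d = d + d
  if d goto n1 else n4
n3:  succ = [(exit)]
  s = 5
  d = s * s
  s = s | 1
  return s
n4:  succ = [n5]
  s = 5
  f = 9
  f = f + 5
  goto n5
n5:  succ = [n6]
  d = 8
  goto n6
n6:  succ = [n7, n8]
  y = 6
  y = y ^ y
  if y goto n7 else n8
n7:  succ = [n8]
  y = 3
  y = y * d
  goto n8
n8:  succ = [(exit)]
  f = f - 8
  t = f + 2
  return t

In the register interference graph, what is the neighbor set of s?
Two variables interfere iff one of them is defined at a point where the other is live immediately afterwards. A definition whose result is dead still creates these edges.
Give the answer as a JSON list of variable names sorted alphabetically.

Answer: ["d"]

Analysis:
def/use:
  n0: def={f,t} ue=∅
  n1: def={d,s,t} ue=∅
  n2: def={d} ue={d}
  n3: def={d,s} ue=∅
  n4: def={f,s} ue=∅
  n5: def={d} ue=∅
  n6: def={y} ue=∅
  n7: def={y} ue={d}
  n8: def={f,t} ue={f}

Backward fixpoint:
  n0: in=∅ out=∅
  n1: in=∅ out={d}
  n2: in={d} out=∅
  n3: in=∅ out=∅
  n4: in=∅ out={f}
  n5: in={f} out={d,f}
  n6: in={d,f} out={d,f}
  n7: in={d,f} out={f}
  n8: in={f} out=∅

Conflict graph:
  d: {f,s,y}
  f: {d,t,y}
  s: {d}
  t: {f}
  y: {d,f}

N(s) = ["d"]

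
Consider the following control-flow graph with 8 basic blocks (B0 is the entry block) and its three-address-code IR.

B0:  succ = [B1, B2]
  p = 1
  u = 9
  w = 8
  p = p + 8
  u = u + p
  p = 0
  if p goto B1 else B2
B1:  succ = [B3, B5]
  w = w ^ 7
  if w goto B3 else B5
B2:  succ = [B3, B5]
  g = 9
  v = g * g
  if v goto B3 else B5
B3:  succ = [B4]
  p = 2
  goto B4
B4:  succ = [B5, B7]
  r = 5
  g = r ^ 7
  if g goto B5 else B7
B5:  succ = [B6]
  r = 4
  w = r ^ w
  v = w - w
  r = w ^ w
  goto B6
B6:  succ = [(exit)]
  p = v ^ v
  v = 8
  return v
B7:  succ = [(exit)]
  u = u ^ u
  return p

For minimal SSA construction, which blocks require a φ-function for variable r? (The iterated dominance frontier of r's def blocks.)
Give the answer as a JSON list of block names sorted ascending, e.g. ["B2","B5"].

Answer: ["B5"]

Derivation:
idom tree: B1←B0 B2←B0 B3←B0 B4←B3 B5←B0 B6←B5 B7←B4
Dom∩ at merges:
  B3: preds {B1,B2}: {B0,B1} ∩ {B0,B2} = {B0}; idom=B0
  B5: preds {B1,B2,B4}: {B0,B1} ∩ {B0,B2} ∩ {B0,B3,B4} = {B0}; idom=B0

Frontier:
  join B3 pred B1: B1 stop@B0
  join B3 pred B2: B2 stop@B0
  join B5 pred B1: B1 stop@B0
  join B5 pred B2: B2 stop@B0
  join B5 pred B4: B4→B3 stop@B0
  B0: DF=∅
  B1: DF={B3,B5}
  B2: DF={B3,B5}
  B3: DF={B5}
  B4: DF={B5}
  B5: DF=∅
  B6: DF=∅
  B7: DF=∅

φ for r: defs {B4,B5}
  DF⁺ = {B5}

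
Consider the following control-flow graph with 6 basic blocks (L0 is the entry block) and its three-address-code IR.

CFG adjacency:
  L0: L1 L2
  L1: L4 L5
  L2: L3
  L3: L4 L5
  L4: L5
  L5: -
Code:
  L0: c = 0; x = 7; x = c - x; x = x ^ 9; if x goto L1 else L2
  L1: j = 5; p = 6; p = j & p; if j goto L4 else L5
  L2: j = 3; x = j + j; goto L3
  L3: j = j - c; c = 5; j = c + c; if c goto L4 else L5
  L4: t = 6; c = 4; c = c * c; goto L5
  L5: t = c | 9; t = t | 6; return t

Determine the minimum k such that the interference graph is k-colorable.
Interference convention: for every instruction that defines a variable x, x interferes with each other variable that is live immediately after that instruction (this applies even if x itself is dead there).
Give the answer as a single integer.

Answer: 3

Analysis:
Per-block:
  L0 def {c,x} use ∅
  L1 def {j,p} use ∅
  L2 def {j,x} use ∅
  L3 def {c,j} use {c,j}
  L4 def {c,t} use ∅
  L5 def {t} use {c}

Live sets:
  L0 li=∅ lo={c}
  L1 li={c} lo={c}
  L2 li={c} lo={c,j}
  L3 li={c,j} lo={c}
  L4 li=∅ lo={c}
  L5 li={c} lo=∅

Conflict graph:
  c↔{j,p,x}
  j↔{c,p,x}
  p↔{c,j}
  t↔∅
  x↔{c,j}

Colouring:
  clique {c,j,p} ⇒ need ≥ 3
  3-colouring: c0={c,t}  c1={j}  c2={p,x}
  χ = 3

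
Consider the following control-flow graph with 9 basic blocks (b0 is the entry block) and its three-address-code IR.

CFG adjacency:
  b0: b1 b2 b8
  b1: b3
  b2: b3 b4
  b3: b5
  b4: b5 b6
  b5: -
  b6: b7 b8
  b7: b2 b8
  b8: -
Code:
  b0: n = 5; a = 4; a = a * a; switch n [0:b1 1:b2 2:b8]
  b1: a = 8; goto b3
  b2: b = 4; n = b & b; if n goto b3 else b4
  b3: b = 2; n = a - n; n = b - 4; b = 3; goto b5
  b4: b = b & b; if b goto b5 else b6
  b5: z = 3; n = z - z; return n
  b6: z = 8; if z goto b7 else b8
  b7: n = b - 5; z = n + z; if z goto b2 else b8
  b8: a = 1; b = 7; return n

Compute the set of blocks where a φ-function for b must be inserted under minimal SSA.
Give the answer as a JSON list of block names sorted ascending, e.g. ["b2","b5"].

idom tree: b1←b0 b2←b0 b3←b0 b4←b2 b5←b0 b6←b4 b7←b6 b8←b0
Join-block Dom:
  b2: preds {b0,b7}: {b0} ∩ {b0,b2,b4,b6,b7} = {b0}; idom=b0
  b3: preds {b1,b2}: {b0,b1} ∩ {b0,b2} = {b0}; idom=b0
  b5: preds {b3,b4}: {b0,b3} ∩ {b0,b2,b4} = {b0}; idom=b0
  b8: preds {b0,b6,b7}: {b0} ∩ {b0,b2,b4,b6} ∩ {b0,b2,b4,b6,b7} = {b0}; idom=b0

Frontier:
  join b2 pred b0: · stop@b0
  join b2 pred b7: b7→b6→b4→b2 stop@b0
  join b3 pred b1: b1 stop@b0
  join b3 pred b2: b2 stop@b0
  join b5 pred b3: b3 stop@b0
  join b5 pred b4: b4→b2 stop@b0
  join b8 pred b0: · stop@b0
  join b8 pred b6: b6→b4→b2 stop@b0
  join b8 pred b7: b7→b6→b4→b2 stop@b0
  DF(b0)=∅
  DF(b1)={b3}
  DF(b2)={b2,b3,b5,b8}
  DF(b3)={b5}
  DF(b4)={b2,b5,b8}
  DF(b5)=∅
  DF(b6)={b2,b8}
  DF(b7)={b2,b8}
  DF(b8)=∅

φ for b: defs {b2,b3,b4,b8}
  DF⁺ = {b2,b3,b5,b8}

Answer: ["b2", "b3", "b5", "b8"]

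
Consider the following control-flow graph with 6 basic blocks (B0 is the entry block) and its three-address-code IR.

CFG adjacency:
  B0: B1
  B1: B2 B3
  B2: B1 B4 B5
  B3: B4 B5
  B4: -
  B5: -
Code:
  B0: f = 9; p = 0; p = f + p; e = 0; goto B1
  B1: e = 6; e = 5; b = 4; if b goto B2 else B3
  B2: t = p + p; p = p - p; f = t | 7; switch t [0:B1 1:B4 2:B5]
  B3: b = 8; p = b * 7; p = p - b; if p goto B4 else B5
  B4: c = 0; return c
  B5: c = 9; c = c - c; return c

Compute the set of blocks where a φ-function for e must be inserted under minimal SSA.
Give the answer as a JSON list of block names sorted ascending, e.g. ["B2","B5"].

Answer: ["B1"]

Working:
idom tree: B1←B0 B2←B1 B3←B1 B4←B1 B5←B1
Join-block Dom:
  B1: preds {B0,B2}: {B0} ∩ {B0,B1,B2} = {B0}; idom=B0
  B4: preds {B2,B3}: {B0,B1,B2} ∩ {B0,B1,B3} = {B0,B1}; idom=B1
  B5: preds {B2,B3}: {B0,B1,B2} ∩ {B0,B1,B3} = {B0,B1}; idom=B1

DF walk-up:
  join B1 pred B0: · stop@B0
  join B1 pred B2: B2→B1 stop@B0
  join B4 pred B2: B2 stop@B1
  join B4 pred B3: B3 stop@B1
  join B5 pred B2: B2 stop@B1
  join B5 pred B3: B3 stop@B1
  B0 → ∅
  B1 → {B1}
  B2 → {B1,B4,B5}
  B3 → {B4,B5}
  B4 → ∅
  B5 → ∅

φ for e: defs {B0,B1}
  DF⁺ = {B1}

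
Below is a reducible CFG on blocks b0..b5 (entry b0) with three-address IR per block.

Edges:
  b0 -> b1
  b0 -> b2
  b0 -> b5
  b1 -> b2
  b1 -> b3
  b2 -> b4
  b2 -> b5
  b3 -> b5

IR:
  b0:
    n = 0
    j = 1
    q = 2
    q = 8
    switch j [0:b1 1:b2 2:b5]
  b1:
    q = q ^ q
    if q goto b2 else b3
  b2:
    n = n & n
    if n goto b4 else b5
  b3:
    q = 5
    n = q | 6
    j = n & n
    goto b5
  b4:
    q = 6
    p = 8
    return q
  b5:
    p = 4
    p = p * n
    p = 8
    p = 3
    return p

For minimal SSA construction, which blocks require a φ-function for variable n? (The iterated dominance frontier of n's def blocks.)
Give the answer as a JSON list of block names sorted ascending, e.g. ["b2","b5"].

Answer: ["b5"]

Analysis:
idom tree: b1←b0 b2←b0 b3←b1 b4←b2 b5←b0
Dom∩ at merges:
  b2: preds {b0,b1}: {b0} ∩ {b0,b1} = {b0}; idom=b0
  b5: preds {b0,b2,b3}: {b0} ∩ {b0,b2} ∩ {b0,b1,b3} = {b0}; idom=b0

DF walk-up:
  join b2 pred b0: · stop@b0
  join b2 pred b1: b1 stop@b0
  join b5 pred b0: · stop@b0
  join b5 pred b2: b2 stop@b0
  join b5 pred b3: b3→b1 stop@b0
  b0: DF=∅
  b1: DF={b2,b5}
  b2: DF={b5}
  b3: DF={b5}
  b4: DF=∅
  b5: DF=∅

φ for n: defs {b0,b2,b3}
  DF⁺ = {b5}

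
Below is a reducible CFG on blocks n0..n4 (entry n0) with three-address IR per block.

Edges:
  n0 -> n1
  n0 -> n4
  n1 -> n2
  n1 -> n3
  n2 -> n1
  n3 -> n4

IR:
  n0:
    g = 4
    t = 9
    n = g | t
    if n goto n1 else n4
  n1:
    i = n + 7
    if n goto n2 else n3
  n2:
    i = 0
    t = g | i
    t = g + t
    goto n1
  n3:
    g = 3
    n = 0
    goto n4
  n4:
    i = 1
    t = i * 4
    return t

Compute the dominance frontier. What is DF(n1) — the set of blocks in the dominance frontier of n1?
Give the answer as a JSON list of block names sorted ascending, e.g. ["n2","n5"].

Answer: ["n1", "n4"]

Working:
idom tree: n1←n0 n2←n1 n3←n1 n4←n0
Join-block Dom:
  n1: preds {n0,n2}: {n0} ∩ {n0,n1,n2} = {n0}; idom=n0
  n4: preds {n0,n3}: {n0} ∩ {n0,n1,n3} = {n0}; idom=n0

Frontier:
  join n1 pred n0: · stop@n0
  join n1 pred n2: n2→n1 stop@n0
  join n4 pred n0: · stop@n0
  join n4 pred n3: n3→n1 stop@n0
  n0: DF=∅
  n1: DF={n1,n4}
  n2: DF={n1}
  n3: DF={n4}
  n4: DF=∅

DF(n1) = ["n1", "n4"]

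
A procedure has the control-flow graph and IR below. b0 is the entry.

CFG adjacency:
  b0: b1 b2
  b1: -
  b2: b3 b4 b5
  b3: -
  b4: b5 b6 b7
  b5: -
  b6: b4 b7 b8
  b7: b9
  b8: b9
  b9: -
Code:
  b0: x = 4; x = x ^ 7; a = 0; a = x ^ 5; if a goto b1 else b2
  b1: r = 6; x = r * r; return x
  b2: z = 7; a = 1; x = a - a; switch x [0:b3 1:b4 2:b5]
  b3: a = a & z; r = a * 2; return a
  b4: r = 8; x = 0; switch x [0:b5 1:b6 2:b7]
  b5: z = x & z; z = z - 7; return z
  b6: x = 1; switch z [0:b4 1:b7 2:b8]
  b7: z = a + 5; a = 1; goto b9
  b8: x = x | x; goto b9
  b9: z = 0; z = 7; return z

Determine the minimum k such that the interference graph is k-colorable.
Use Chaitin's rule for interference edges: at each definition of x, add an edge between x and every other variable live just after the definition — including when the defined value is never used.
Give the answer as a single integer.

def/use:
  b0: {a,x} / ∅
  b1: {r,x} / ∅
  b2: {a,x,z} / ∅
  b3: {a,r} / {a,z}
  b4: {r,x} / ∅
  b5: {z} / {x,z}
  b6: {x} / {z}
  b7: {a,z} / {a}
  b8: {x} / {x}
  b9: {z} / ∅

Backward fixpoint:
  b0 li=∅ lo=∅
  b1 li=∅ lo=∅
  b2 li=∅ lo={a,x,z}
  b3 li={a,z} lo=∅
  b4 li={a,z} lo={a,x,z}
  b5 li={x,z} lo=∅
  b6 li={a,z} lo={a,x,z}
  b7 li={a} lo=∅
  b8 li={x} lo=∅
  b9 li=∅ lo=∅

Interference:
  a — {r,x,z}
  r — {a,z}
  x — {a,z}
  z — {a,r,x}

Registers:
  clique {a,r,z} ⇒ need ≥ 3
  3-colouring: R0={a}  R1={z}  R2={r,x}
  χ = 3

Answer: 3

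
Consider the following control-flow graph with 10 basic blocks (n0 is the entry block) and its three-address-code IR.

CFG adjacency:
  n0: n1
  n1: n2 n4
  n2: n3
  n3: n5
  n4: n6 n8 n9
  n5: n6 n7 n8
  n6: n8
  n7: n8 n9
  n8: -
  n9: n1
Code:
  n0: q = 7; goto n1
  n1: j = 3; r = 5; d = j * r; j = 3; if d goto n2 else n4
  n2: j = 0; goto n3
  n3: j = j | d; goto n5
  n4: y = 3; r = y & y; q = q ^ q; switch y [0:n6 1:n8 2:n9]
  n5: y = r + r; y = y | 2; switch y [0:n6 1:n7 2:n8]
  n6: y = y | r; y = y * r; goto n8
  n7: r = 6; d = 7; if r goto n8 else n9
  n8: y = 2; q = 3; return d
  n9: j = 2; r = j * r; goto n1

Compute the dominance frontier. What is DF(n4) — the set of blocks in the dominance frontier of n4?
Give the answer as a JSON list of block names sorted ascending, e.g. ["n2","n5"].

idom tree: n1←n0 n2←n1 n3←n2 n4←n1 n5←n3 n6←n1 n7←n5 n8←n1 n9←n1
Join-block Dom:
  n1: preds {n0,n9}: {n0} ∩ {n0,n1,n9} = {n0}; idom=n0
  n6: preds {n4,n5}: {n0,n1,n4} ∩ {n0,n1,n2,n3,n5} = {n0,n1}; idom=n1
  n8: preds {n4,n5,n6,n7}: {n0,n1,n4} ∩ {n0,n1,n2,n3,n5} ∩ {n0,n1,n6} ∩ {n0,n1,n2,n3,n5,n7} = {n0,n1}; idom=n1
  n9: preds {n4,n7}: {n0,n1,n4} ∩ {n0,n1,n2,n3,n5,n7} = {n0,n1}; idom=n1

Frontier:
  n1←n0: walk · to n0
  n1←n9: walk n9→n1 to n0
  n6←n4: walk n4 to n1
  n6←n5: walk n5→n3→n2 to n1
  n8←n4: walk n4 to n1
  n8←n5: walk n5→n3→n2 to n1
  n8←n6: walk n6 to n1
  n8←n7: walk n7→n5→n3→n2 to n1
  n9←n4: walk n4 to n1
  n9←n7: walk n7→n5→n3→n2 to n1
  DF(n0)=∅
  DF(n1)={n1}
  DF(n2)={n6,n8,n9}
  DF(n3)={n6,n8,n9}
  DF(n4)={n6,n8,n9}
  DF(n5)={n6,n8,n9}
  DF(n6)={n8}
  DF(n7)={n8,n9}
  DF(n8)=∅
  DF(n9)={n1}

DF(n4) = ["n6", "n8", "n9"]

Answer: ["n6", "n8", "n9"]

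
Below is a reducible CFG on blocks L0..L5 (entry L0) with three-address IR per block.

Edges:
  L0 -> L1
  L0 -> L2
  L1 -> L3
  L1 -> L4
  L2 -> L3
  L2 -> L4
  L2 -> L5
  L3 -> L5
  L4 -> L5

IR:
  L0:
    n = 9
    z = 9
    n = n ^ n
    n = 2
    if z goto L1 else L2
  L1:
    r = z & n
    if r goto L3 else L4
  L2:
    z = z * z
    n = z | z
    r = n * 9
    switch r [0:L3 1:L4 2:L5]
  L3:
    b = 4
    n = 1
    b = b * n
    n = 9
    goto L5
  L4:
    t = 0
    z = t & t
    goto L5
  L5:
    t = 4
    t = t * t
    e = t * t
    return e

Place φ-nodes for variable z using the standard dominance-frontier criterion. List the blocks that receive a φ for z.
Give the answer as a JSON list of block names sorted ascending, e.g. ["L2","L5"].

idom tree: L1←L0 L2←L0 L3←L0 L4←L0 L5←L0
Join-block Dom:
  L3: preds {L1,L2}: {L0,L1} ∩ {L0,L2} = {L0}; idom=L0
  L4: preds {L1,L2}: {L0,L1} ∩ {L0,L2} = {L0}; idom=L0
  L5: preds {L2,L3,L4}: {L0,L2} ∩ {L0,L3} ∩ {L0,L4} = {L0}; idom=L0

Frontier:
  L3←L1: walk L1 to L0
  L3←L2: walk L2 to L0
  L4←L1: walk L1 to L0
  L4←L2: walk L2 to L0
  L5←L2: walk L2 to L0
  L5←L3: walk L3 to L0
  L5←L4: walk L4 to L0
  L0 → ∅
  L1 → {L3,L4}
  L2 → {L3,L4,L5}
  L3 → {L5}
  L4 → {L5}
  L5 → ∅

φ for z: defs {L0,L2,L4}
  DF⁺ = {L3,L4,L5}

Answer: ["L3", "L4", "L5"]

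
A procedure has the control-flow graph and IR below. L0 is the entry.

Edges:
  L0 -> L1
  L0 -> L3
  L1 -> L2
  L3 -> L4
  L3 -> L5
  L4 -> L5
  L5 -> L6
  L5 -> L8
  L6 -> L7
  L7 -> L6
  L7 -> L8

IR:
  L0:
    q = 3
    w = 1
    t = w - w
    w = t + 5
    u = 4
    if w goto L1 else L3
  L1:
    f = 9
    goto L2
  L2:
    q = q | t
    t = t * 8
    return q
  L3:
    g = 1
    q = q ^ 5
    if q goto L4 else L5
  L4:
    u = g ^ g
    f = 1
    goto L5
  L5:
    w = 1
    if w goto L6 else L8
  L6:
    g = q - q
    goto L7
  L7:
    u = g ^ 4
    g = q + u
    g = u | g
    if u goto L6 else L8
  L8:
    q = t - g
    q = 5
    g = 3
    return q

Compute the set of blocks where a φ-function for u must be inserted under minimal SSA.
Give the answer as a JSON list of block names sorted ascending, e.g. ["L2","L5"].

idom tree: L1←L0 L2←L1 L3←L0 L4←L3 L5←L3 L6←L5 L7←L6 L8←L5
Join-block Dom:
  L5: preds {L3,L4}: {L0,L3} ∩ {L0,L3,L4} = {L0,L3}; idom=L3
  L6: preds {L5,L7}: {L0,L3,L5} ∩ {L0,L3,L5,L6,L7} = {L0,L3,L5}; idom=L5
  L8: preds {L5,L7}: {L0,L3,L5} ∩ {L0,L3,L5,L6,L7} = {L0,L3,L5}; idom=L5

DF derivation:
  L5←L3: walk · to L3
  L5←L4: walk L4 to L3
  L6←L5: walk · to L5
  L6←L7: walk L7→L6 to L5
  L8←L5: walk · to L5
  L8←L7: walk L7→L6 to L5
  DF(L0)=∅
  DF(L1)=∅
  DF(L2)=∅
  DF(L3)=∅
  DF(L4)={L5}
  DF(L5)=∅
  DF(L6)={L6,L8}
  DF(L7)={L6,L8}
  DF(L8)=∅

φ for u: defs {L0,L4,L7}
  DF⁺ = {L5,L6,L8}

Answer: ["L5", "L6", "L8"]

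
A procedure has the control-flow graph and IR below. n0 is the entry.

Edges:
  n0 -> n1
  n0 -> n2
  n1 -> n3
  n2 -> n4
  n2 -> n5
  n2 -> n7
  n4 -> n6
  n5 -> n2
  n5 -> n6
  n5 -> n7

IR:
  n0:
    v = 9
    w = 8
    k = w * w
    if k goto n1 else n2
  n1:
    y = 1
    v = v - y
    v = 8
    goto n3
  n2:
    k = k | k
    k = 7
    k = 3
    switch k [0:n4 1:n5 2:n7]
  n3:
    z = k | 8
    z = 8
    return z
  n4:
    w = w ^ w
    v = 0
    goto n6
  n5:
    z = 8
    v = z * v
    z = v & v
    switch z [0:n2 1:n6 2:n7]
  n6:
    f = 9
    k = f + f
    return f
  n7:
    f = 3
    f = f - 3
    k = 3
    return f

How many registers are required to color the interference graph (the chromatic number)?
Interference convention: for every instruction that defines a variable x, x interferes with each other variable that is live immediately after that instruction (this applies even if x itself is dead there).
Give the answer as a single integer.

Per-block:
  n0: {k,v,w} / ∅
  n1: {v,y} / {v}
  n2: {k} / {k}
  n3: {z} / {k}
  n4: {v,w} / {w}
  n5: {v,z} / {v}
  n6: {f,k} / ∅
  n7: {f,k} / ∅

Backward fixpoint:
  n0 li=∅ lo={k,v,w}
  n1 li={k,v} lo={k}
  n2 li={k,v,w} lo={k,v,w}
  n3 li={k} lo=∅
  n4 li={w} lo=∅
  n5 li={k,v,w} lo={k,v,w}
  n6 li=∅ lo=∅
  n7 li=∅ lo=∅

Interference:
  f — {k}
  k — {f,v,w,y,z}
  v — {k,w,y,z}
  w — {k,v,z}
  y — {k,v}
  z — {k,v,w}

Chromatic number:
  {k,v,w,z} pairwise interfere (4-clique) ⇒ χ ≥ 4
  assign f→r1 k→r0 v→r1 w→r2 y→r2 z→r3 — no edge inside a register ⇒ χ ≤ 4
  χ = 4

Answer: 4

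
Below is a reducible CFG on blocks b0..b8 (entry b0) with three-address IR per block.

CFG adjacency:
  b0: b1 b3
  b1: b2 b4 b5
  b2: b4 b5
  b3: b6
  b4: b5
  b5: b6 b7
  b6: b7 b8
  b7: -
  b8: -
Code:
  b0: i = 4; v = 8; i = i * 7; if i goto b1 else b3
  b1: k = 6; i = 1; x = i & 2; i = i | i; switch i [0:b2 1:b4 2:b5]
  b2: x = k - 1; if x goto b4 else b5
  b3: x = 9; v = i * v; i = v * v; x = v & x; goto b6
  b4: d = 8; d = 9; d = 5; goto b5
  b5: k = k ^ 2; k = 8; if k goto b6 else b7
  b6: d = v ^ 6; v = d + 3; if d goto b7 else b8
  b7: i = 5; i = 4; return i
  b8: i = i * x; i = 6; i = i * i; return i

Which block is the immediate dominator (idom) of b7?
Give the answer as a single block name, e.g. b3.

idom tree: b1←b0 b2←b1 b3←b0 b4←b1 b5←b1 b6←b0 b7←b0 b8←b6
Join-block Dom:
  b4: preds {b1,b2}: {b0,b1} ∩ {b0,b1,b2} = {b0,b1}; idom=b1
  b5: preds {b1,b2,b4}: {b0,b1} ∩ {b0,b1,b2} ∩ {b0,b1,b4} = {b0,b1}; idom=b1
  b6: preds {b3,b5}: {b0,b3} ∩ {b0,b1,b5} = {b0}; idom=b0
  b7: preds {b5,b6}: {b0,b1,b5} ∩ {b0,b6} = {b0}; idom=b0

idom(b7) = b0

Answer: b0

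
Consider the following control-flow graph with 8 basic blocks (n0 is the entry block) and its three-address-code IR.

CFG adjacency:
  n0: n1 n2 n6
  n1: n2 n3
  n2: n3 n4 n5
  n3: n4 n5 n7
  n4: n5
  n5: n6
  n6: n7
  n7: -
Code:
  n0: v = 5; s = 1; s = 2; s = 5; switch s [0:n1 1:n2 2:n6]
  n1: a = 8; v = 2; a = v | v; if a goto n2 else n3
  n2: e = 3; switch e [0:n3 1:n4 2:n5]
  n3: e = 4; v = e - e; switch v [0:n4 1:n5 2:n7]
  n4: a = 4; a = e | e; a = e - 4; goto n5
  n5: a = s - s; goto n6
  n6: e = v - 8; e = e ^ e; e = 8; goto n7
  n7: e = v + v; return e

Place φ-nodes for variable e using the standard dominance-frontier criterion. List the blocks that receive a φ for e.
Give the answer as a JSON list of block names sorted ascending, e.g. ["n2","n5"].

idom tree: n1←n0 n2←n0 n3←n0 n4←n0 n5←n0 n6←n0 n7←n0
Dom at joins:
  n2: preds {n0,n1}: {n0} ∩ {n0,n1} = {n0}; idom=n0
  n3: preds {n1,n2}: {n0,n1} ∩ {n0,n2} = {n0}; idom=n0
  n4: preds {n2,n3}: {n0,n2} ∩ {n0,n3} = {n0}; idom=n0
  n5: preds {n2,n3,n4}: {n0,n2} ∩ {n0,n3} ∩ {n0,n4} = {n0}; idom=n0
  n6: preds {n0,n5}: {n0} ∩ {n0,n5} = {n0}; idom=n0
  n7: preds {n3,n6}: {n0,n3} ∩ {n0,n6} = {n0}; idom=n0

DF derivation:
  join n2 pred n0: · stop@n0
  join n2 pred n1: n1 stop@n0
  join n3 pred n1: n1 stop@n0
  join n3 pred n2: n2 stop@n0
  join n4 pred n2: n2 stop@n0
  join n4 pred n3: n3 stop@n0
  join n5 pred n2: n2 stop@n0
  join n5 pred n3: n3 stop@n0
  join n5 pred n4: n4 stop@n0
  join n6 pred n0: · stop@n0
  join n6 pred n5: n5 stop@n0
  join n7 pred n3: n3 stop@n0
  join n7 pred n6: n6 stop@n0
  DF(n0)=∅
  DF(n1)={n2,n3}
  DF(n2)={n3,n4,n5}
  DF(n3)={n4,n5,n7}
  DF(n4)={n5}
  DF(n5)={n6}
  DF(n6)={n7}
  DF(n7)=∅

φ for e: defs {n2,n3,n6,n7}
  DF⁺ = {n3,n4,n5,n6,n7}

Answer: ["n3", "n4", "n5", "n6", "n7"]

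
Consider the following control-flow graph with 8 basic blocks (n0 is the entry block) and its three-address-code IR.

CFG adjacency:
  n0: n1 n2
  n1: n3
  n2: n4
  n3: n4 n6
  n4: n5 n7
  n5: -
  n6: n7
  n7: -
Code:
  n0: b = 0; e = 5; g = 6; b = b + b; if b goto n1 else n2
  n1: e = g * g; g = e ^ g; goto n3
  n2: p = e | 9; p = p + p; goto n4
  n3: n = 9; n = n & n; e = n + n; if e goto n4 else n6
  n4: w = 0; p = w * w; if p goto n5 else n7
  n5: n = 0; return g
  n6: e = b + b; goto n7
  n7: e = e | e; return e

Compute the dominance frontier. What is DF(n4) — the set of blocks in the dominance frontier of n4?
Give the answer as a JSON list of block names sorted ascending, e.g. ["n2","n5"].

idom tree: n1←n0 n2←n0 n3←n1 n4←n0 n5←n4 n6←n3 n7←n0
Dom at joins:
  n4: preds {n2,n3}: {n0,n2} ∩ {n0,n1,n3} = {n0}; idom=n0
  n7: preds {n4,n6}: {n0,n4} ∩ {n0,n1,n3,n6} = {n0}; idom=n0

DF walk-up:
  join n4 pred n2: n2 stop@n0
  join n4 pred n3: n3→n1 stop@n0
  join n7 pred n4: n4 stop@n0
  join n7 pred n6: n6→n3→n1 stop@n0
  n0 → ∅
  n1 → {n4,n7}
  n2 → {n4}
  n3 → {n4,n7}
  n4 → {n7}
  n5 → ∅
  n6 → {n7}
  n7 → ∅

DF(n4) = ["n7"]

Answer: ["n7"]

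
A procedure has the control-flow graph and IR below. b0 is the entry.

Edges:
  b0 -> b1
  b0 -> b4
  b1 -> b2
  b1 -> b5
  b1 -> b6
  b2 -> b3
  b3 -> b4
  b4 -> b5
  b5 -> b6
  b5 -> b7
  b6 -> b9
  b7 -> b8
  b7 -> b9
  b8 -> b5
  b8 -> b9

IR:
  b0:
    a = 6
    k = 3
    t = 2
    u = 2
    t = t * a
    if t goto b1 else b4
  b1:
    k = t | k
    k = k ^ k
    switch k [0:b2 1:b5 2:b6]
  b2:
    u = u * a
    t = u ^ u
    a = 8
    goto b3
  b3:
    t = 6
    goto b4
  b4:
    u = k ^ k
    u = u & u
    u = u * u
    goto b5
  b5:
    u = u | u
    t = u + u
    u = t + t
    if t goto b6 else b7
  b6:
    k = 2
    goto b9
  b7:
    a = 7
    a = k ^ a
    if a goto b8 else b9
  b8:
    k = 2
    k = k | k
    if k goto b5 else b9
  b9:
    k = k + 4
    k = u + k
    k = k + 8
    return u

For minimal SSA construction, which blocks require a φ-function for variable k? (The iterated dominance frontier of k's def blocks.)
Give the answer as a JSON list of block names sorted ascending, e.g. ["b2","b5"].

idom tree: b1←b0 b2←b1 b3←b2 b4←b0 b5←b0 b6←b0 b7←b5 b8←b7 b9←b0
Dom∩ at merges:
  b4: preds {b0,b3}: {b0} ∩ {b0,b1,b2,b3} = {b0}; idom=b0
  b5: preds {b1,b4,b8}: {b0,b1} ∩ {b0,b4} ∩ {b0,b5,b7,b8} = {b0}; idom=b0
  b6: preds {b1,b5}: {b0,b1} ∩ {b0,b5} = {b0}; idom=b0
  b9: preds {b6,b7,b8}: {b0,b6} ∩ {b0,b5,b7} ∩ {b0,b5,b7,b8} = {b0}; idom=b0

Frontier:
  b4←b0: walk · to b0
  b4←b3: walk b3→b2→b1 to b0
  b5←b1: walk b1 to b0
  b5←b4: walk b4 to b0
  b5←b8: walk b8→b7→b5 to b0
  b6←b1: walk b1 to b0
  b6←b5: walk b5 to b0
  b9←b6: walk b6 to b0
  b9←b7: walk b7→b5 to b0
  b9←b8: walk b8→b7→b5 to b0
  DF(b0)=∅
  DF(b1)={b4,b5,b6}
  DF(b2)={b4}
  DF(b3)={b4}
  DF(b4)={b5}
  DF(b5)={b5,b6,b9}
  DF(b6)={b9}
  DF(b7)={b5,b9}
  DF(b8)={b5,b9}
  DF(b9)=∅

φ for k: defs {b0,b1,b6,b8,b9}
  DF⁺ = {b4,b5,b6,b9}

Answer: ["b4", "b5", "b6", "b9"]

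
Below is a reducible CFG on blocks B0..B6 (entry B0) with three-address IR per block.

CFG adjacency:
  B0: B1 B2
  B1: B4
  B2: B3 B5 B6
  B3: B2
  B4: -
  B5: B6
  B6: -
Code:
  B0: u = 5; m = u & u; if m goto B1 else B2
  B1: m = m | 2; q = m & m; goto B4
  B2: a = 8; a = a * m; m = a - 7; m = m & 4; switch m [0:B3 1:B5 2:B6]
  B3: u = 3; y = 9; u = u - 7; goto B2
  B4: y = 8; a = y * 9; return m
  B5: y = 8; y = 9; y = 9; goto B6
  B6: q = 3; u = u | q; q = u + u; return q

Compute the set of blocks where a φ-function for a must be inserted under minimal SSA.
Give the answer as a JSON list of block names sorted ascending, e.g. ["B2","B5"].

Answer: ["B2"]

Derivation:
idom tree: B1←B0 B2←B0 B3←B2 B4←B1 B5←B2 B6←B2
Dom at joins:
  B2: preds {B0,B3}: {B0} ∩ {B0,B2,B3} = {B0}; idom=B0
  B6: preds {B2,B5}: {B0,B2} ∩ {B0,B2,B5} = {B0,B2}; idom=B2

DF derivation:
  join B2 pred B0: · stop@B0
  join B2 pred B3: B3→B2 stop@B0
  join B6 pred B2: · stop@B2
  join B6 pred B5: B5 stop@B2
  B0: DF=∅
  B1: DF=∅
  B2: DF={B2}
  B3: DF={B2}
  B4: DF=∅
  B5: DF={B6}
  B6: DF=∅

φ for a: defs {B2,B4}
  DF⁺ = {B2}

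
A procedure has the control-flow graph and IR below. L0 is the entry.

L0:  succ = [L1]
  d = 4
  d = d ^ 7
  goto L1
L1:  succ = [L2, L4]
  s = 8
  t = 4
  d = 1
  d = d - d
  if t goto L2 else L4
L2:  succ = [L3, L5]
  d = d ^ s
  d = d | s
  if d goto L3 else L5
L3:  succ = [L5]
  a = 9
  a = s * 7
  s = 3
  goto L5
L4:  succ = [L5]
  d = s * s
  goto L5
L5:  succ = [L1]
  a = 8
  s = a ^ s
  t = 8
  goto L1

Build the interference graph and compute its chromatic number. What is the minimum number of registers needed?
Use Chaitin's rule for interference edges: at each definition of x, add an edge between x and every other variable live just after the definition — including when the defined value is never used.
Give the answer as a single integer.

Answer: 3

Analysis:
Block summaries:
  L0 def {d} use ∅
  L1 def {d,s,t} use ∅
  L2 def {d} use {d,s}
  L3 def {a,s} use {s}
  L4 def {d} use {s}
  L5 def {a,s,t} use {s}

Liveness:
  live L0: ∅→∅
  live L1: ∅→{d,s}
  live L2: {d,s}→{s}
  live L3: {s}→{s}
  live L4: {s}→{s}
  live L5: {s}→∅

Conflict graph:
  a: {s}
  d: {s,t}
  s: {a,d,t}
  t: {d,s}

Registers:
  {d,s,t} pairwise interfere (3-clique) ⇒ χ ≥ 3
  3-colouring: R0={s}  R1={a,d}  R2={t}
  χ = 3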